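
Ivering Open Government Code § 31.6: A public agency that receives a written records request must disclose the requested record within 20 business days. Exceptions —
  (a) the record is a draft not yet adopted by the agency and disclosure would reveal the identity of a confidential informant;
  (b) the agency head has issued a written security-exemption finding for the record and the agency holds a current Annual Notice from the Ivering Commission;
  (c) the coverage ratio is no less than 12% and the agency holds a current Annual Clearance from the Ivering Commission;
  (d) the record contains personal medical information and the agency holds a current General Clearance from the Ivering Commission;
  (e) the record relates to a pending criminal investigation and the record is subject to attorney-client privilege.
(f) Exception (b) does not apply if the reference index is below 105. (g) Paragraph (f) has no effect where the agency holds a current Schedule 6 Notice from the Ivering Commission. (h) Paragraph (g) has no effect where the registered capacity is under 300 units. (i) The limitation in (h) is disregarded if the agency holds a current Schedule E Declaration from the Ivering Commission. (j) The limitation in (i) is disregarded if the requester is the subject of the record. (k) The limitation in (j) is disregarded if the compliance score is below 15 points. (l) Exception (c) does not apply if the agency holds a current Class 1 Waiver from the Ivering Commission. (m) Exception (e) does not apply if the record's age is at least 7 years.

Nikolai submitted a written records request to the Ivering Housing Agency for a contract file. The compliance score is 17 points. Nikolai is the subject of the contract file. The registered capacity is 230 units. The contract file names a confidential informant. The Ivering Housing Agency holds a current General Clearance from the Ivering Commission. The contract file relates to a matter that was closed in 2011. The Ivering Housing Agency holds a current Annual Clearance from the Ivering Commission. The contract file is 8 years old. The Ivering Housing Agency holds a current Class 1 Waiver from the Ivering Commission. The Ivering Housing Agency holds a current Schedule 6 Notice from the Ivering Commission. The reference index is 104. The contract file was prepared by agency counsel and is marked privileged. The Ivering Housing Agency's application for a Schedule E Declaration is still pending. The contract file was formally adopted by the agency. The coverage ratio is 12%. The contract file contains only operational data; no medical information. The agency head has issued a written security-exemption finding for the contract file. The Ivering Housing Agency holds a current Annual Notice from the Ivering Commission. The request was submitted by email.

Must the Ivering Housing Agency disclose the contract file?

Exception (a) fails — the contract file has been formally adopted.
All of (b)'s requirements are met (a written security-exemption finding has been issued; a current Annual Notice is held). But: (f) operates against (b): the reference index is 104, below the 105 limit. (g) would limit (f) — a current Schedule 6 Notice is held — but (h) sets (g) aside: (h) operates against (g): the registered capacity is 230 units, under the 300 units limit. (i) does not operate here (no current Schedule E Declaration is held), so (h) stands. Exception (b) does not apply.
All of (c)'s requirements are met (the coverage ratio is 12%, meeting the 12% threshold; a current Annual Clearance is held). However, paragraph (l) must be considered: (l) operates against (c): a current Class 1 Waiver is held. So (c) is unavailable.
Exception (d) requires that the record contains personal medical information; but the contract file contains only operational data, so (d) is unavailable.
Exception (e) fails — the contract file relates to a closed matter.
None of the exceptions is available; § 31.6 applies in full.

Yes — the Ivering Housing Agency must disclose the contract file.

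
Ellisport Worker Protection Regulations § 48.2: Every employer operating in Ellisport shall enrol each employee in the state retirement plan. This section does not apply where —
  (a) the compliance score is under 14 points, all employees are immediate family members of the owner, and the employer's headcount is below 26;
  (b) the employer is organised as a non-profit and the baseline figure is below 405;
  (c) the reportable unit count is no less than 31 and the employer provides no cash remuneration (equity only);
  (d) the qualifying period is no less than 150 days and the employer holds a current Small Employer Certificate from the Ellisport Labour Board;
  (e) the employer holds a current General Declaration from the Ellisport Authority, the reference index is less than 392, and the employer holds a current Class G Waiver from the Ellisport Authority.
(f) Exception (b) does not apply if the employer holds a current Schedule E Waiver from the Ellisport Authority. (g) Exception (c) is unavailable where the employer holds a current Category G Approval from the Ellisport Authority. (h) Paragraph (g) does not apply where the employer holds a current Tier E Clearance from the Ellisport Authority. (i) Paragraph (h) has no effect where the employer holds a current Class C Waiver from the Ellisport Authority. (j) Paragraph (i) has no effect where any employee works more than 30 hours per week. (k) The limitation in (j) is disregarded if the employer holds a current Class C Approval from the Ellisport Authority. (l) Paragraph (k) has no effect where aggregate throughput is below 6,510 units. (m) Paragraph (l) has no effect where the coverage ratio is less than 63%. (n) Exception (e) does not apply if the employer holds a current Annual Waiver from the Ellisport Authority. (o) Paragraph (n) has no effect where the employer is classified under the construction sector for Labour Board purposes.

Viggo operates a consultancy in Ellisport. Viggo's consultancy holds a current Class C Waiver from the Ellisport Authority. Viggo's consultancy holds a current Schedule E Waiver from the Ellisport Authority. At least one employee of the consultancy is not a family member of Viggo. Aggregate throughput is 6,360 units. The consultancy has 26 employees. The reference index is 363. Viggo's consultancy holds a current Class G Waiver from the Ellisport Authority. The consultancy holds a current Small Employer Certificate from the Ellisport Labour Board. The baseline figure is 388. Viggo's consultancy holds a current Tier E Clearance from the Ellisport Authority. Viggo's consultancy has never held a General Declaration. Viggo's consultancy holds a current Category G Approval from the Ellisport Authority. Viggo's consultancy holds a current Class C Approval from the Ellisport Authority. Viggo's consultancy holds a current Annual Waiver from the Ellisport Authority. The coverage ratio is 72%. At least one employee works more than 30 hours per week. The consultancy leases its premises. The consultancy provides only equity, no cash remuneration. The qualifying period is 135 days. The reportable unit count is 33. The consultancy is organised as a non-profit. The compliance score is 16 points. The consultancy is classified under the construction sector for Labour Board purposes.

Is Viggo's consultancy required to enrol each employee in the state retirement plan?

No — exception (c) applies; Viggo's consultancy is not required to enrol each employee in the state retirement plan.

Exception (a) does not apply: the compliance score is 16 points, not under 14 points.
All of (b)'s requirements are met (the employer is a non-profit; the baseline figure is 388, below the 405 limit). But: (f) applies — a current Schedule E Waiver is held. (b) is therefore removed.
Exception (c): the reportable unit count is 33, meeting the 31 threshold; remuneration is equity-only — every condition holds. Applying paragraphs (g)–(m): (g) would limit (c) — a current Category G Approval is held — but (h) sets (g) aside: (h) operates against (g): a current Tier E Clearance is held. (i) would limit (h) — a current Class C Waiver is held — but (j) sets (i) aside: (j) operates against (i): at least one employee exceeds 30 hours/week. (k) applies (a current Class C Approval is held), but is displaced by (l): (l) applies — aggregate throughput is 6,360 units, below the 6,510 units limit. (m) is not triggered (the coverage ratio is 72%, not less than 63%), so (l) stands. Exception (c) stands.
Exception (d) requires that the qualifying period is no less than 150 days; but the qualifying period is 135 days, short of 150 days, so (d) is unavailable.
Exception (e) requires that the employer holds a current General Declaration from the Ellisport Authority; but no current General Declaration is held, so (e) is unavailable.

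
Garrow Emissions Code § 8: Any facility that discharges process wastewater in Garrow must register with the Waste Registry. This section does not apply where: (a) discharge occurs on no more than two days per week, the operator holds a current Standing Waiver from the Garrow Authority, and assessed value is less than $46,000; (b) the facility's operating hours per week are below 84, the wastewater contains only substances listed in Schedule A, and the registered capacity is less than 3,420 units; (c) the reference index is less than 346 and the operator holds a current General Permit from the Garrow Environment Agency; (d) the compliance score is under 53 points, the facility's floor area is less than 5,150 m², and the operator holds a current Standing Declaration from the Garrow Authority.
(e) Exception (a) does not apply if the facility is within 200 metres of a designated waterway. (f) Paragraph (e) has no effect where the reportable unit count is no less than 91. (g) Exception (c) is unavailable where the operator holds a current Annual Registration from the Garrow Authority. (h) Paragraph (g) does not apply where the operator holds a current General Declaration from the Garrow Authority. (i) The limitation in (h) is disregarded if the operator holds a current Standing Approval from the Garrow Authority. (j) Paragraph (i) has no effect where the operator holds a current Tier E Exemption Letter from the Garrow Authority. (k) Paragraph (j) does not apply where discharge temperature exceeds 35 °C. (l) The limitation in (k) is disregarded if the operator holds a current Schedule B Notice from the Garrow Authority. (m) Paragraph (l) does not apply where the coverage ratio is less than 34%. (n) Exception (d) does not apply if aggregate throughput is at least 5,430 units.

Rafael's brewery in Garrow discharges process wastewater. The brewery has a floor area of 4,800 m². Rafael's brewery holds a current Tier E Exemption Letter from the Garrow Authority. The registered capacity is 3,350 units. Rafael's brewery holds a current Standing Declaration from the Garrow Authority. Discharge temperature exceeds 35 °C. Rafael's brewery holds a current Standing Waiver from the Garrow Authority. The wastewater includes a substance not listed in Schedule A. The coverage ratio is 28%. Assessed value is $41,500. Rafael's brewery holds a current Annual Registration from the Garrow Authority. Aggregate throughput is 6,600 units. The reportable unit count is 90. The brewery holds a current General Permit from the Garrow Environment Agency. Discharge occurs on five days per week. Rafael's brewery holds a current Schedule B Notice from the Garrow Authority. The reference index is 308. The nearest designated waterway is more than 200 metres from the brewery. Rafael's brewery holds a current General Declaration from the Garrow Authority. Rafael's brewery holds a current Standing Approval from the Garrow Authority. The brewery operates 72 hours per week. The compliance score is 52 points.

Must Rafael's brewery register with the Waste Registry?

Exception (a) fails — discharge occurs on five days per week.
Exception (b) fails — the wastewater includes a non-Schedule-A substance.
Exception (c) is satisfied on its face — the reference index is 308, less than the 346 limit; a current General Permit is held. But applying paragraphs (g)–(m): (g) is triggered — a current Annual Registration is held. (h) would limit (g) — a current General Declaration is held — but (i) sets (h) aside: (i) is engaged — a current Standing Approval is held. (j) is triggered (a current Tier E Exemption Letter is held), but is displaced by (k): (k) is engaged — discharge temperature exceeds 35 °C. (l) operates (a current Schedule B Notice is held), but yields to (m): (m) operates against (l): the coverage ratio is 28%, less than the 34% limit. So (c) is unavailable.
Exception (d) is satisfied on its face — the compliance score is 52 points, under the 53 points limit; the facility's floor area is 4,800 m², less than the 5,150 m² limit; a current Standing Declaration is held. However, paragraph (n) must be considered: (n) operates — aggregate throughput is 6,600 units, meeting the 5,430 units threshold. So (d) is unavailable.
None of the exceptions is available; § 8 applies in full.

Yes — Rafael's brewery must register with the Waste Registry.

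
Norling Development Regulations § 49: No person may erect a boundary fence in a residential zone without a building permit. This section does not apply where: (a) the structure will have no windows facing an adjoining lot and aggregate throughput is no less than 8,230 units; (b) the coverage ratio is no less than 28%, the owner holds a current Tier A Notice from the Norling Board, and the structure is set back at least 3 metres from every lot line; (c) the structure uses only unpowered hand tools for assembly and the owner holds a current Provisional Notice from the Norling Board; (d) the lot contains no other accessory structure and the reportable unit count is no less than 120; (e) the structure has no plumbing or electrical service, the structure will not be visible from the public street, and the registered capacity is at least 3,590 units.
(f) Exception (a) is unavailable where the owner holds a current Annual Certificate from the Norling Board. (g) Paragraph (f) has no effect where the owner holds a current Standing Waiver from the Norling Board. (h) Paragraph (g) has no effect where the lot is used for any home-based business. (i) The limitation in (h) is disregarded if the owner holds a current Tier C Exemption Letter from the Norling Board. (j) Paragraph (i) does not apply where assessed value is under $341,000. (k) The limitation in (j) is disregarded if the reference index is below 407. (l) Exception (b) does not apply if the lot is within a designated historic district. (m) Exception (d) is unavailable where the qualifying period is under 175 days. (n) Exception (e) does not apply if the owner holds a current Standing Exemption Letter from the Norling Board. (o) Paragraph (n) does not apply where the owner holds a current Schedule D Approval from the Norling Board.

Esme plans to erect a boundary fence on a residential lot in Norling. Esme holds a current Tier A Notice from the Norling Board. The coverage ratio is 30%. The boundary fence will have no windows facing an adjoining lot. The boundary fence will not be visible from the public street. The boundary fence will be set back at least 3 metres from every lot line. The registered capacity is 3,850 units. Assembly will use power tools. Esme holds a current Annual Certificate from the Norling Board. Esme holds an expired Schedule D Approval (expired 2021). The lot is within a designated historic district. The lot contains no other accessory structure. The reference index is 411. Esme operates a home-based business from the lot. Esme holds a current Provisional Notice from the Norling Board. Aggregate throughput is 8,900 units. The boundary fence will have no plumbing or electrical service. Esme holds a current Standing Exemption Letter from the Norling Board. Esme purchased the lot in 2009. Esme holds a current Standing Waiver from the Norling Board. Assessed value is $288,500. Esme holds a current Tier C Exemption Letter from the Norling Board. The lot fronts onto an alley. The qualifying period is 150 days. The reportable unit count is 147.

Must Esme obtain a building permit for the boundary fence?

Yes — Esme must obtain a building permit.

Exception (a)'s conditions are all satisfied: no windows face an adjoining lot; aggregate throughput is 8,900 units, meeting the 8,230 units threshold. But: (f) applies — a current Annual Certificate is held. (g) is triggered (a current Standing Waiver is held), but yields to (h): (h) is engaged — a home-based business operates on the lot. (i) would limit (h) — a current Tier C Exemption Letter is held — but (j) sets (i) aside: (j) operates — assessed value is $288,500, under the $341,000 limit. (k), which would lift (j), is inapplicable — the reference index is 411, not below 407. (a) is therefore removed.
Exception (b) is satisfied on its face — the coverage ratio is 30%, meeting the 28% threshold; a current Tier A Notice is held; the setback is at least 3 m on every side. But applying paragraph (l): (l) operates against (b): the lot is in a historic district. So (b) is unavailable.
Exception (c) does not apply: assembly uses power tools.
Exception (d)'s conditions are all satisfied: the lot has no other accessory structure; the reportable unit count is 147, meeting the 120 threshold. Turning to paragraph (m): (m) applies — the qualifying period is 150 days, under the 175 days limit. (d) is therefore removed.
Exception (e)'s conditions are all satisfied: there is no plumbing or electrical service; the structure will not be visible from the street; the registered capacity is 3,850 units, meeting the 3,590 units threshold. However, paragraphs (n)–(o) must be considered: (n) is engaged — a current Standing Exemption Letter is held. (o), which would lift (n), is not triggered — no current Schedule D Approval is held. (e) is therefore removed.
No exception is made out. Esme falls within the general rule.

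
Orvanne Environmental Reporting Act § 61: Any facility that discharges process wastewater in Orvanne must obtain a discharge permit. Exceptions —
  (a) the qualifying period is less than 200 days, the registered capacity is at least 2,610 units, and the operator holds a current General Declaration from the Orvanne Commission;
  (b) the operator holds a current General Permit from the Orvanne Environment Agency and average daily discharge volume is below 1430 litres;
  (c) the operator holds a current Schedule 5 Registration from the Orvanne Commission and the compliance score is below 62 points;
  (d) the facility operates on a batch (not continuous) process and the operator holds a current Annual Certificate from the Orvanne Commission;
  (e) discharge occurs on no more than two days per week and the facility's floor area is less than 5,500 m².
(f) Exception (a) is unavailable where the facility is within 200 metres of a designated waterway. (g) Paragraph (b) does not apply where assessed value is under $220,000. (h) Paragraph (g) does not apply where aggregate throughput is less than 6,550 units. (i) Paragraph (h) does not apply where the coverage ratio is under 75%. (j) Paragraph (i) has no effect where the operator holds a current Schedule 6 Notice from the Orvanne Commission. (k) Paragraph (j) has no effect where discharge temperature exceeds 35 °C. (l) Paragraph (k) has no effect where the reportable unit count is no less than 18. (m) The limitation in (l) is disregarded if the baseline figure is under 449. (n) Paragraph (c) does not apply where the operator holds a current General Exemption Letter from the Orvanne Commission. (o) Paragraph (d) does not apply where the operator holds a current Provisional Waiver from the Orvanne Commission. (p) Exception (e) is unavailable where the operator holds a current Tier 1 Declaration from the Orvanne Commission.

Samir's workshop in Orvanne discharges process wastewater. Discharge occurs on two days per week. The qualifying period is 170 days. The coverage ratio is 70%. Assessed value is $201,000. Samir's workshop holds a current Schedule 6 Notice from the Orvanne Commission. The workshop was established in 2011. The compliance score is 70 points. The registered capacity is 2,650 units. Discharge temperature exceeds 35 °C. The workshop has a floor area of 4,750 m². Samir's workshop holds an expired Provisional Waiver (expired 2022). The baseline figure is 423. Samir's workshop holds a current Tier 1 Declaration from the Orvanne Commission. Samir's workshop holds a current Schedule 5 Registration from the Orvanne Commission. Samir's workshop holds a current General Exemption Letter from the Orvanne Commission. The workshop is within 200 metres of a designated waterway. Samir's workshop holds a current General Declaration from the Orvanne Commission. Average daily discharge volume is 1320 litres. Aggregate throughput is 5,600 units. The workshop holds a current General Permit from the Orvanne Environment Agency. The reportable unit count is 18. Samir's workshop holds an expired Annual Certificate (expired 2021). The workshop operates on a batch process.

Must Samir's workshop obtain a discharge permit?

Yes — Samir's workshop must obtain a discharge permit.

All of (a)'s requirements are met (the qualifying period is 170 days, less than the 200 days limit; the registered capacity is 2,650 units, meeting the 2,610 units threshold; a current General Declaration is held). But applying paragraph (f): (f) operates against (a): the workshop is within 200 m of a designated waterway. (a) is therefore removed.
Exception (b)'s conditions are all satisfied: a current General Permit is held; average daily discharge volume is 1320 litres, below the 1430 litres limit. Turning to paragraphs (g)–(m): (g) operates against (b): assessed value is $201,000, under the $220,000 limit. (h) operates (aggregate throughput is 5,600 units, less than the 6,550 units limit), but is itself disapplied by (i): (i) operates — the coverage ratio is 70%, under the 75% limit. (j) operates (a current Schedule 6 Notice is held), but yields to (k): (k) operates against (j): discharge temperature exceeds 35 °C. (l) is triggered (the reportable unit count is 18, meeting the 18 threshold), but is set aside by (m): (m) is engaged — the baseline figure is 423, under the 449 limit. Exception (b) does not apply.
Exception (c) requires that the compliance score is below 62 points; but the compliance score is 70 points, not below 62 points, so (c) is unavailable.
Exception (d) does not apply: no current Annual Certificate is held.
Exception (e) is satisfied on its face — discharge occurs on no more than two days per week; the facility's floor area is 4,750 m², less than the 5,500 m² limit. However, paragraph (p) must be considered: (p) is triggered — a current Tier 1 Declaration is held. So (e) is unavailable.
None of the exceptions is available; § 61 applies in full.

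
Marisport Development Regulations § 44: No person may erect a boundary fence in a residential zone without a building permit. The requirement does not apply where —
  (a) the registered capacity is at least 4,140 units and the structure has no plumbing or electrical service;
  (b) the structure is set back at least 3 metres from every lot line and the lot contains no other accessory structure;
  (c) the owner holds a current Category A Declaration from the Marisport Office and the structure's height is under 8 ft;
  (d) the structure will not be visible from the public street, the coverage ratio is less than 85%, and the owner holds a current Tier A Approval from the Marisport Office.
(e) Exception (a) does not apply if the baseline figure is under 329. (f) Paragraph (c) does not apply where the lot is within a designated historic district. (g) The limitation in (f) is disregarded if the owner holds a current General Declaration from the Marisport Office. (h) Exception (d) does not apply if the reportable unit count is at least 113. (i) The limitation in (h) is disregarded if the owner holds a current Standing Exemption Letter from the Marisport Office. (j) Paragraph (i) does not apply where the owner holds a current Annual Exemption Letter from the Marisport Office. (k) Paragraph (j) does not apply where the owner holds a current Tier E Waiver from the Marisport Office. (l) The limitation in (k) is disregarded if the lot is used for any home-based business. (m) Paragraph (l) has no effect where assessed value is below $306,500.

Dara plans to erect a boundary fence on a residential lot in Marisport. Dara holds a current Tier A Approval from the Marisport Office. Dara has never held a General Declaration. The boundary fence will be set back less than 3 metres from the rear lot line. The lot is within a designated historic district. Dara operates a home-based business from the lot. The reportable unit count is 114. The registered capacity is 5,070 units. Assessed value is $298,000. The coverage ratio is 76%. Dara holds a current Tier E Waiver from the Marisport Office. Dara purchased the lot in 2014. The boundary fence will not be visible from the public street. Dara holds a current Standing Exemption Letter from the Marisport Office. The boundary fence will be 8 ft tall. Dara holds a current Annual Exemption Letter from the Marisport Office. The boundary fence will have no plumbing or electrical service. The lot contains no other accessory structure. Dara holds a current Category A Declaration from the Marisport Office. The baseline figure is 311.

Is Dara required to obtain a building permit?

No — exception (d) applies; Dara does not need a building permit.

Exception (a) is satisfied on its face — the registered capacity is 5,070 units, meeting the 4,140 units threshold; there is no plumbing or electrical service. But: (e) is engaged — the baseline figure is 311, under the 329 limit. So (a) is unavailable.
Exception (b) fails — the rear setback is under 3 m.
Exception (c) fails — the structure's height is 8 ft, not under 8 ft.
Exception (d) is satisfied on its face — the structure will not be visible from the street; the coverage ratio is 76%, less than the 85% limit; a current Tier A Approval is held. Applying paragraphs (h)–(m): (h) would limit (d) — the reportable unit count is 114, meeting the 113 threshold — but (i) sets (h) aside: (i) operates against (h): a current Standing Exemption Letter is held. (j) would limit (i) — a current Annual Exemption Letter is held — but (k) sets (j) aside: (k) applies — a current Tier E Waiver is held. (l) is engaged (a home-based business operates on the lot), but is itself disapplied by (m): (m) is triggered — assessed value is $298,000, below the $306,500 limit. Exception (d) stands.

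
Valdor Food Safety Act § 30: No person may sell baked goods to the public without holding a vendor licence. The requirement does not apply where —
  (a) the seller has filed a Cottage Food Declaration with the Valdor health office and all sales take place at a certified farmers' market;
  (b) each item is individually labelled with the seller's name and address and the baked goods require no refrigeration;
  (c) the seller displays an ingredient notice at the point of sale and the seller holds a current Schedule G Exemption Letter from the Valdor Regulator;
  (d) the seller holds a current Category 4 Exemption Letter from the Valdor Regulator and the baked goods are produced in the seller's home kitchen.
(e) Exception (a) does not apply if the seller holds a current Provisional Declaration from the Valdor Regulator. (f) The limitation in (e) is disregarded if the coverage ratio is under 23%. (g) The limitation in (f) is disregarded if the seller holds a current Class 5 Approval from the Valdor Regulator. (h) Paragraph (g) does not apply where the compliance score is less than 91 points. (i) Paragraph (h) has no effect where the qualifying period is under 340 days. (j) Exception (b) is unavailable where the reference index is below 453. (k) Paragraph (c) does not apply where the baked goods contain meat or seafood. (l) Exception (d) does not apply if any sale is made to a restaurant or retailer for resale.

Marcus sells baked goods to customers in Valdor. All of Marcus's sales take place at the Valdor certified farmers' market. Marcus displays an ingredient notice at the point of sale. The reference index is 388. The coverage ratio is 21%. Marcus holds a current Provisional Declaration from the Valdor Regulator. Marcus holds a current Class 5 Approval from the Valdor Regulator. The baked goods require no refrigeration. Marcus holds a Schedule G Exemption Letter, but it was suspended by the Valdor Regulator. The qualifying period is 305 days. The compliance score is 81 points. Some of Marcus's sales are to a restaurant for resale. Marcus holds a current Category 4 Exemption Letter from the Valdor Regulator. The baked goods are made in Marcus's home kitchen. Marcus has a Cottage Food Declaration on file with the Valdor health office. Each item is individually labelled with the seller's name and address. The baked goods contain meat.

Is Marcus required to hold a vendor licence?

All of (a)'s requirements are met (a Cottage Food Declaration is on file; all sales are at a certified farmers' market). But: (e) is engaged — a current Provisional Declaration is held. (f) would limit (e) — the coverage ratio is 21%, under the 23% limit — but (g) sets (f) aside: (g) operates — a current Class 5 Approval is held. (h) is engaged (the compliance score is 81 points, less than the 91 points limit), but is set aside by (i): (i) applies — the qualifying period is 305 days, under the 340 days limit. (a) is therefore removed.
All of (b)'s requirements are met (items are individually labelled; the baked goods are shelf-stable). But applying paragraph (j): (j) operates against (b): the reference index is 388, below the 453 limit. So (b) is unavailable.
Exception (c) requires that the seller holds a current Schedule G Exemption Letter from the Valdor Regulator; but no current Schedule G Exemption Letter is held, so (c) is unavailable.
All of (d)'s requirements are met (a current Category 4 Exemption Letter is held; the baked goods are home-kitchen produced). But: (l) operates against (d): some sales are to a restaurant for resale. Exception (d) does not apply.
No exception applies. The general rule governs.

Yes — Marcus must hold a vendor licence.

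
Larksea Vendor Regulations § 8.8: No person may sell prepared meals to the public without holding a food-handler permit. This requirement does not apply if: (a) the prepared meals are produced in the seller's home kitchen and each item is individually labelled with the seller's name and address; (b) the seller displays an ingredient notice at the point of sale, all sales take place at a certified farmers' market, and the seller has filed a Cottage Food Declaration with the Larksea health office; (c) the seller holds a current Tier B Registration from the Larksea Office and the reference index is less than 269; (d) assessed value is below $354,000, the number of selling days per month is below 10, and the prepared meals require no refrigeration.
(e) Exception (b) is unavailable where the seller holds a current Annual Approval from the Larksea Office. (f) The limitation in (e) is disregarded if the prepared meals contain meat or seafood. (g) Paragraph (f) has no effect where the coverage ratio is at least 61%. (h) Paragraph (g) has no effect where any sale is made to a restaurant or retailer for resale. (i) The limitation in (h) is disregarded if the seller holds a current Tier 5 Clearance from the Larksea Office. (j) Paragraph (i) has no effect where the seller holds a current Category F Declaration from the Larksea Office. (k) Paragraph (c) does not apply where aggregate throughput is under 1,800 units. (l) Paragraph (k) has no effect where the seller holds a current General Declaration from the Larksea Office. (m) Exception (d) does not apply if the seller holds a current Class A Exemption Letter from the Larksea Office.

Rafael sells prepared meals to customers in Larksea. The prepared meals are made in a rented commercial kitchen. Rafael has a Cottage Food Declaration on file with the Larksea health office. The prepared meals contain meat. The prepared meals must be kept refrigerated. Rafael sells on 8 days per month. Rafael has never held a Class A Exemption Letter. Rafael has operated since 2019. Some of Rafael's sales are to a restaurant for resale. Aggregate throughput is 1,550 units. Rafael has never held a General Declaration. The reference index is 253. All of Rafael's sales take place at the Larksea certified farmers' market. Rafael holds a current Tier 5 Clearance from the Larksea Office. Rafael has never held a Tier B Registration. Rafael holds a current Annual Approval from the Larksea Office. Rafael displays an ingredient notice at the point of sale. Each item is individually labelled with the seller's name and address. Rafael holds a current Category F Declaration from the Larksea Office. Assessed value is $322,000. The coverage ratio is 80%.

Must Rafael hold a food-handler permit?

No — exception (b) applies; Rafael is not required to hold a food-handler permit.

Exception (a) requires that the prepared meals are produced in the seller's home kitchen; but the prepared meals are made in a commercial kitchen, not a home kitchen, so (a) is unavailable.
Exception (b): an ingredient notice is displayed; all sales are at a certified farmers' market; a Cottage Food Declaration is on file — every condition holds. Considering the limiting provisions: (e) applies (a current Annual Approval is held), but is displaced by (f): (f) operates against (e): the prepared meals contain meat. (g) would limit (f) — the coverage ratio is 80%, meeting the 61% threshold — but (h) sets (g) aside: (h) applies — some sales are to a restaurant for resale. (i) is engaged (a current Tier 5 Clearance is held), but is displaced by (j): (j) operates against (i): a current Category F Declaration is held. So (b) applies.
Exception (c) requires that the seller holds a current Tier B Registration from the Larksea Office; but there is no Tier B Registration in force, so (c) is unavailable.
Exception (d) does not apply: the prepared meals require refrigeration.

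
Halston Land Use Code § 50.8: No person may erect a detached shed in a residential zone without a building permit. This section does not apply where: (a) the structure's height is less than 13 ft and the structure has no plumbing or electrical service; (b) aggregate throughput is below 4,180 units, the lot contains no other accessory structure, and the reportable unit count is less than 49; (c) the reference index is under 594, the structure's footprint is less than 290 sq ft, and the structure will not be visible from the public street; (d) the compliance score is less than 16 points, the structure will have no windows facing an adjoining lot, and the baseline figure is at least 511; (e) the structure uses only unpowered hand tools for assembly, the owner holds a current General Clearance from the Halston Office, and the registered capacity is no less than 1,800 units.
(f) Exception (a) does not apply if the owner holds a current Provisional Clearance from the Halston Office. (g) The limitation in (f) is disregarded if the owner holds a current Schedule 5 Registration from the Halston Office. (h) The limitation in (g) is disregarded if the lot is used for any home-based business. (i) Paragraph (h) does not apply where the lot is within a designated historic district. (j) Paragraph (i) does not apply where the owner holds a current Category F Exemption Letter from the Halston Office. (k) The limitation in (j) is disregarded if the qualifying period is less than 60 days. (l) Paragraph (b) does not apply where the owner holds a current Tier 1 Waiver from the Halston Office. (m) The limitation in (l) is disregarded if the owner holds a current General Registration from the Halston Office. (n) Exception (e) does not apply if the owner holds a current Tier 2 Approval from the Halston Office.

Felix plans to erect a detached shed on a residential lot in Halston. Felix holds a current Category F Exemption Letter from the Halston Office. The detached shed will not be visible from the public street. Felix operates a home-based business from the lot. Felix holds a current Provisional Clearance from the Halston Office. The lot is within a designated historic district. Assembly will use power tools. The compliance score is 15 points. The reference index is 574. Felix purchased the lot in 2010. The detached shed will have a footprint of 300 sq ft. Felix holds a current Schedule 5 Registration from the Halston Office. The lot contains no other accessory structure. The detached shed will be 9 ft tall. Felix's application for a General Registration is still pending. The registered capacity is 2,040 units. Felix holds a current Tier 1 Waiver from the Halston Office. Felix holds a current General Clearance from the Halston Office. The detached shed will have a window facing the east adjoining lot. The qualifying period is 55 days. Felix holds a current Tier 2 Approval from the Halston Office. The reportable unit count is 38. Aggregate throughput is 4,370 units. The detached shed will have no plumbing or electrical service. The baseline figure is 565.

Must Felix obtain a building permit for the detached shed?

Exception (a)'s conditions are all satisfied: the structure's height is 9 ft, less than the 13 ft limit; there is no plumbing or electrical service. Under paragraphs (f)–(k): (f) would limit (a) — a current Provisional Clearance is held — but (g) sets (f) aside: (g) operates — a current Schedule 5 Registration is held. (h) applies (a home-based business operates on the lot), but is displaced by (i): (i) is engaged — the lot is in a historic district. (j) operates (a current Category F Exemption Letter is held), but is itself disapplied by (k): (k) operates against (j): the qualifying period is 55 days, less than the 60 days limit. (a) remains available.
Exception (b) does not apply: aggregate throughput is 4,370 units, not below 4,180 units.
Exception (c) fails — the structure's footprint is 300 sq ft, not less than 290 sq ft.
Exception (d) requires that the structure will have no windows facing an adjoining lot; but a window faces an adjoining lot, so (d) is unavailable.
Exception (e) does not apply: assembly uses power tools.

No — exception (a) applies; Felix does not need a building permit.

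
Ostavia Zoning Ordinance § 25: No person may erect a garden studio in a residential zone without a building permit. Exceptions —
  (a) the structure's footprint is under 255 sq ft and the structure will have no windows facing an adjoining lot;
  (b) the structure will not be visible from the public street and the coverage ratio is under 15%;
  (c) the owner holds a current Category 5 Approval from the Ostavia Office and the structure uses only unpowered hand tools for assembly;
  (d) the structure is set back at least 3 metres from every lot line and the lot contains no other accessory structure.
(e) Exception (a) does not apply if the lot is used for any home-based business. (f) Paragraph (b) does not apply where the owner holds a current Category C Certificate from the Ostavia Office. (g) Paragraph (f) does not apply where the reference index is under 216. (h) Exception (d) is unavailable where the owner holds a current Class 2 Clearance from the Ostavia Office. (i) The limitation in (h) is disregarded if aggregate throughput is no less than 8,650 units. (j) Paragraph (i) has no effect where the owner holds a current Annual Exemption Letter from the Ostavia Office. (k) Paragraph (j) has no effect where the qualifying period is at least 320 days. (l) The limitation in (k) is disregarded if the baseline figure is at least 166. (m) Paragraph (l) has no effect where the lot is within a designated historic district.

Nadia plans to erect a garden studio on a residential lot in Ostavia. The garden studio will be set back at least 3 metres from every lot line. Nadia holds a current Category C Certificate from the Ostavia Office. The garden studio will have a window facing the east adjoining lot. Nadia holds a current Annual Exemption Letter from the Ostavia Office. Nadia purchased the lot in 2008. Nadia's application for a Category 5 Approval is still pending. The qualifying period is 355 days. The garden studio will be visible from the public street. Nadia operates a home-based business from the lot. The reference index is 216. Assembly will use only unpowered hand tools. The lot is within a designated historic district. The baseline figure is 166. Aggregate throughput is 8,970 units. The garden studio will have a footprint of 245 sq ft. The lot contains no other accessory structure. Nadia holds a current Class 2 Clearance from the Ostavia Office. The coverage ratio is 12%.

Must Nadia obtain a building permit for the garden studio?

Exception (a) fails — a window faces an adjoining lot.
Exception (b) does not apply: the structure will be visible from the street.
Exception (c) does not apply: there is no Category 5 Approval in force.
Exception (d)'s conditions are all satisfied: the setback is at least 3 m on every side; the lot has no other accessory structure. As to paragraphs (h)–(m): (h) would limit (d) — a current Class 2 Clearance is held — but (i) sets (h) aside: (i) operates against (h): aggregate throughput is 8,970 units, meeting the 8,650 units threshold. (j) applies (a current Annual Exemption Letter is held), but is itself disapplied by (k): (k) operates against (j): the qualifying period is 355 days, meeting the 320 days threshold. (l) is triggered (the baseline figure is 166, meeting the 166 threshold), but is overridden by (m): (m) operates — the lot is in a historic district. (d) remains available.

No — exception (d) applies; Nadia does not need a building permit.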